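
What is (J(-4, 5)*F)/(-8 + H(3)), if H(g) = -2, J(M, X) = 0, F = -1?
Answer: 0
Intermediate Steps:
(J(-4, 5)*F)/(-8 + H(3)) = (0*(-1))/(-8 - 2) = 0/(-10) = 0*(-⅒) = 0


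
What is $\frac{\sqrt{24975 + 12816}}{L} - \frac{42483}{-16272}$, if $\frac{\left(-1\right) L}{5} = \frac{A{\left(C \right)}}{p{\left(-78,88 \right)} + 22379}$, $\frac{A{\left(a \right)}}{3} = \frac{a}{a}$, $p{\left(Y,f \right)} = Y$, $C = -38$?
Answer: $\frac{14161}{5424} - \frac{22301 \sqrt{4199}}{5} \approx -2.8902 \cdot 10^{5}$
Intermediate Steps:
$A{\left(a \right)} = 3$ ($A{\left(a \right)} = 3 \frac{a}{a} = 3 \cdot 1 = 3$)
$L = - \frac{15}{22301}$ ($L = - 5 \frac{3}{-78 + 22379} = - 5 \cdot \frac{3}{22301} = - 5 \cdot 3 \cdot \frac{1}{22301} = \left(-5\right) \frac{3}{22301} = - \frac{15}{22301} \approx -0.00067262$)
$\frac{\sqrt{24975 + 12816}}{L} - \frac{42483}{-16272} = \frac{\sqrt{24975 + 12816}}{- \frac{15}{22301}} - \frac{42483}{-16272} = \sqrt{37791} \left(- \frac{22301}{15}\right) - - \frac{14161}{5424} = 3 \sqrt{4199} \left(- \frac{22301}{15}\right) + \frac{14161}{5424} = - \frac{22301 \sqrt{4199}}{5} + \frac{14161}{5424} = \frac{14161}{5424} - \frac{22301 \sqrt{4199}}{5}$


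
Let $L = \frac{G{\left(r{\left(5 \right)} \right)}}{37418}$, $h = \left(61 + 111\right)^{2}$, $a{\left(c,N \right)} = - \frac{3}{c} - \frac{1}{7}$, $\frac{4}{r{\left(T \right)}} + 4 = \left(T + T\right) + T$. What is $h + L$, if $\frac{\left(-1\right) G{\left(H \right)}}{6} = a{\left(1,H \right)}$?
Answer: $\frac{3874409458}{130963} \approx 29584.0$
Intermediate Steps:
$r{\left(T \right)} = \frac{4}{-4 + 3 T}$ ($r{\left(T \right)} = \frac{4}{-4 + \left(\left(T + T\right) + T\right)} = \frac{4}{-4 + \left(2 T + T\right)} = \frac{4}{-4 + 3 T}$)
$a{\left(c,N \right)} = - \frac{1}{7} - \frac{3}{c}$ ($a{\left(c,N \right)} = - \frac{3}{c} - \frac{1}{7} = - \frac{1}{7} - \frac{3}{c}$)
$G{\left(H \right)} = \frac{132}{7}$ ($G{\left(H \right)} = - 6 \frac{-21 - 1}{7 \cdot 1} = - 6 \cdot \frac{1}{7} \cdot 1 \left(-21 - 1\right) = - 6 \cdot \frac{1}{7} \cdot 1 \left(-22\right) = \left(-6\right) \left(- \frac{22}{7}\right) = \frac{132}{7}$)
$h = 29584$ ($h = 172^{2} = 29584$)
$L = \frac{66}{130963}$ ($L = \frac{132}{7 \cdot 37418} = \frac{132}{7} \cdot \frac{1}{37418} = \frac{66}{130963} \approx 0.00050396$)
$h + L = 29584 + \frac{66}{130963} = \frac{3874409458}{130963}$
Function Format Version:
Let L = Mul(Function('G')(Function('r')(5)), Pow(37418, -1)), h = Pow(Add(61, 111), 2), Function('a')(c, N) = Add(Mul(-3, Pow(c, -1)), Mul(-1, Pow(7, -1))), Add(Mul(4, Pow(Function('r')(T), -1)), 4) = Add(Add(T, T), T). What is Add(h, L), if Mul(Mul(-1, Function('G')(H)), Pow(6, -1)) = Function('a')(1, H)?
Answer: Rational(3874409458, 130963) ≈ 29584.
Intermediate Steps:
Function('r')(T) = Mul(4, Pow(Add(-4, Mul(3, T)), -1)) (Function('r')(T) = Mul(4, Pow(Add(-4, Add(Add(T, T), T)), -1)) = Mul(4, Pow(Add(-4, Add(Mul(2, T), T)), -1)) = Mul(4, Pow(Add(-4, Mul(3, T)), -1)))
Function('a')(c, N) = Add(Rational(-1, 7), Mul(-3, Pow(c, -1))) (Function('a')(c, N) = Add(Mul(-3, Pow(c, -1)), Mul(-1, Rational(1, 7))) = Add(Mul(-3, Pow(c, -1)), Rational(-1, 7)) = Add(Rational(-1, 7), Mul(-3, Pow(c, -1))))
Function('G')(H) = Rational(132, 7) (Function('G')(H) = Mul(-6, Mul(Rational(1, 7), Pow(1, -1), Add(-21, Mul(-1, 1)))) = Mul(-6, Mul(Rational(1, 7), 1, Add(-21, -1))) = Mul(-6, Mul(Rational(1, 7), 1, -22)) = Mul(-6, Rational(-22, 7)) = Rational(132, 7))
h = 29584 (h = Pow(172, 2) = 29584)
L = Rational(66, 130963) (L = Mul(Rational(132, 7), Pow(37418, -1)) = Mul(Rational(132, 7), Rational(1, 37418)) = Rational(66, 130963) ≈ 0.00050396)
Add(h, L) = Add(29584, Rational(66, 130963)) = Rational(3874409458, 130963)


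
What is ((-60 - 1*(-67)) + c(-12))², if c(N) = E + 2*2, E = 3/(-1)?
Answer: 64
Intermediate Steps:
E = -3 (E = 3*(-1) = -3)
c(N) = 1 (c(N) = -3 + 2*2 = -3 + 4 = 1)
((-60 - 1*(-67)) + c(-12))² = ((-60 - 1*(-67)) + 1)² = ((-60 + 67) + 1)² = (7 + 1)² = 8² = 64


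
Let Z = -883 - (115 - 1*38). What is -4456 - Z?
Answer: -3496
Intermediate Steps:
Z = -960 (Z = -883 - (115 - 38) = -883 - 1*77 = -883 - 77 = -960)
-4456 - Z = -4456 - 1*(-960) = -4456 + 960 = -3496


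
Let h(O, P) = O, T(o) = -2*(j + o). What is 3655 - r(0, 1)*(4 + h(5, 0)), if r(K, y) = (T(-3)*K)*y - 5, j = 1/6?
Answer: 3700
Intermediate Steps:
j = ⅙ (j = 1*(⅙) = ⅙ ≈ 0.16667)
T(o) = -⅓ - 2*o (T(o) = -2*(⅙ + o) = -⅓ - 2*o)
r(K, y) = -5 + 17*K*y/3 (r(K, y) = ((-⅓ - 2*(-3))*K)*y - 5 = ((-⅓ + 6)*K)*y - 5 = (17*K/3)*y - 5 = 17*K*y/3 - 5 = -5 + 17*K*y/3)
3655 - r(0, 1)*(4 + h(5, 0)) = 3655 - (-5 + (17/3)*0*1)*(4 + 5) = 3655 - (-5 + 0)*9 = 3655 - (-5)*9 = 3655 - 1*(-45) = 3655 + 45 = 3700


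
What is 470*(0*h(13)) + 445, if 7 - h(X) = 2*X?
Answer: 445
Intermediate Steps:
h(X) = 7 - 2*X
470*(0*h(13)) + 445 = 470*(0*(7 - 2*13)) + 445 = 470*(0*(7 - 26)) + 445 = 470*(0*(-19)) + 445 = 470*0 + 445 = 0 + 445 = 445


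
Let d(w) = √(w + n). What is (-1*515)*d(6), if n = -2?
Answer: -1030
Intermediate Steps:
d(w) = √(-2 + w) (d(w) = √(w - 2) = √(-2 + w))
(-1*515)*d(6) = (-1*515)*√(-2 + 6) = -515*√4 = -515*2 = -1030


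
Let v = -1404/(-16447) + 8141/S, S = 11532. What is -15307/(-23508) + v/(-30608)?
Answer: 7404877378638107/11372624890653888 ≈ 0.65111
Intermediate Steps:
v = 150085955/189666804 (v = -1404/(-16447) + 8141/11532 = -1404*(-1/16447) + 8141*(1/11532) = 1404/16447 + 8141/11532 = 150085955/189666804 ≈ 0.79131)
-15307/(-23508) + v/(-30608) = -15307/(-23508) + (150085955/189666804)/(-30608) = -15307*(-1/23508) + (150085955/189666804)*(-1/30608) = 15307/23508 - 150085955/5805321536832 = 7404877378638107/11372624890653888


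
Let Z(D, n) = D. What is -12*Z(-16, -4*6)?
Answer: 192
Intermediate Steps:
-12*Z(-16, -4*6) = -12*(-16) = 192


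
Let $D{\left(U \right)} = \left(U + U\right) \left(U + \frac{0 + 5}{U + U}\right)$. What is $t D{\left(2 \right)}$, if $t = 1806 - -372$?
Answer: $28314$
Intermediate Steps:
$D{\left(U \right)} = 2 U \left(U + \frac{5}{2 U}\right)$
$t = 2178$ ($t = 1806 + 372 = 2178$)
$t D{\left(2 \right)} = 2178 \left(5 + 2 \cdot 2^{2}\right) = 2178 \left(5 + 2 \cdot 4\right) = 2178 \left(5 + 8\right) = 2178 \cdot 13 = 28314$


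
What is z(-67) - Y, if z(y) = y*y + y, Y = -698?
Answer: 5120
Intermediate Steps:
z(y) = y + y**2 (z(y) = y**2 + y = y + y**2)
z(-67) - Y = -67*(1 - 67) - 1*(-698) = -67*(-66) + 698 = 4422 + 698 = 5120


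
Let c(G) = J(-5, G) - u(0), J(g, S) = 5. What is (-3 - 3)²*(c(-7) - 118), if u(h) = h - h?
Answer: -4068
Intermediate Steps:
u(h) = 0
c(G) = 5 (c(G) = 5 - 1*0 = 5 + 0 = 5)
(-3 - 3)²*(c(-7) - 118) = (-3 - 3)²*(5 - 118) = (-6)²*(-113) = 36*(-113) = -4068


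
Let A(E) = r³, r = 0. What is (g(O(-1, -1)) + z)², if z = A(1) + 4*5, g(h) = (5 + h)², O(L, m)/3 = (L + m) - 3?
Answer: 14400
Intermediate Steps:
O(L, m) = -9 + 3*L + 3*m (O(L, m) = 3*((L + m) - 3) = 3*(-3 + L + m) = -9 + 3*L + 3*m)
A(E) = 0 (A(E) = 0³ = 0)
z = 20 (z = 0 + 4*5 = 0 + 20 = 20)
(g(O(-1, -1)) + z)² = ((5 + (-9 + 3*(-1) + 3*(-1)))² + 20)² = ((5 + (-9 - 3 - 3))² + 20)² = ((5 - 15)² + 20)² = ((-10)² + 20)² = (100 + 20)² = 120² = 14400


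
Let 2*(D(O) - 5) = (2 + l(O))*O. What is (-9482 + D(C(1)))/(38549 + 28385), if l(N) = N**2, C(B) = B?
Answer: -18951/133868 ≈ -0.14156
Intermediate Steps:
D(O) = 5 + O*(2 + O**2)/2 (D(O) = 5 + ((2 + O**2)*O)/2 = 5 + (O*(2 + O**2))/2 = 5 + O*(2 + O**2)/2)
(-9482 + D(C(1)))/(38549 + 28385) = (-9482 + (5 + 1 + (1/2)*1**3))/(38549 + 28385) = (-9482 + (5 + 1 + (1/2)*1))/66934 = (-9482 + (5 + 1 + 1/2))*(1/66934) = (-9482 + 13/2)*(1/66934) = -18951/2*1/66934 = -18951/133868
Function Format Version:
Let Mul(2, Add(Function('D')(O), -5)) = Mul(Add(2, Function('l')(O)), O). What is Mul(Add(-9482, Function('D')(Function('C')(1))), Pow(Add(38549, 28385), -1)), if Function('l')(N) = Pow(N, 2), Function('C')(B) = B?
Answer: Rational(-18951, 133868) ≈ -0.14156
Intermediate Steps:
Function('D')(O) = Add(5, Mul(Rational(1, 2), O, Add(2, Pow(O, 2)))) (Function('D')(O) = Add(5, Mul(Rational(1, 2), Mul(Add(2, Pow(O, 2)), O))) = Add(5, Mul(Rational(1, 2), Mul(O, Add(2, Pow(O, 2))))) = Add(5, Mul(Rational(1, 2), O, Add(2, Pow(O, 2)))))
Mul(Add(-9482, Function('D')(Function('C')(1))), Pow(Add(38549, 28385), -1)) = Mul(Add(-9482, Add(5, 1, Mul(Rational(1, 2), Pow(1, 3)))), Pow(Add(38549, 28385), -1)) = Mul(Add(-9482, Add(5, 1, Mul(Rational(1, 2), 1))), Pow(66934, -1)) = Mul(Add(-9482, Add(5, 1, Rational(1, 2))), Rational(1, 66934)) = Mul(Add(-9482, Rational(13, 2)), Rational(1, 66934)) = Mul(Rational(-18951, 2), Rational(1, 66934)) = Rational(-18951, 133868)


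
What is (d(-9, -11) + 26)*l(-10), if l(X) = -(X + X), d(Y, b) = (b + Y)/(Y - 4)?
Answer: 7160/13 ≈ 550.77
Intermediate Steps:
d(Y, b) = (Y + b)/(-4 + Y)
l(X) = -2*X
(d(-9, -11) + 26)*l(-10) = ((-9 - 11)/(-4 - 9) + 26)*(-2*(-10)) = (-20/(-13) + 26)*20 = (-1/13*(-20) + 26)*20 = (20/13 + 26)*20 = (358/13)*20 = 7160/13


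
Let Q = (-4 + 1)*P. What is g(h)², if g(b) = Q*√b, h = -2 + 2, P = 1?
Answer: 0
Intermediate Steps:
h = 0
Q = -3 (Q = (-4 + 1)*1 = -3*1 = -3)
g(b) = -3*√b
g(h)² = (-3*√0)² = (-3*0)² = 0² = 0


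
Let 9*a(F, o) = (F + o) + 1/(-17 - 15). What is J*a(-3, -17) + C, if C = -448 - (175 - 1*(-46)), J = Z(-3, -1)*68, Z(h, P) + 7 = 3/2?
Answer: 23531/144 ≈ 163.41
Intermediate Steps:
Z(h, P) = -11/2 (Z(h, P) = -7 + 3/2 = -11/2)
a(F, o) = -1/288 + F/9 + o/9 (a(F, o) = ((F + o) + 1/(-17 - 15))/9 = ((F + o) + 1/(-32))/9 = ((F + o) - 1/32)/9 = (-1/32 + F + o)/9 = -1/288 + F/9 + o/9)
J = -374 (J = -11/2*68 = -374)
C = -669 (C = -448 - (175 + 46) = -448 - 1*221 = -448 - 221 = -669)
J*a(-3, -17) + C = -374*(-1/288 + (⅑)*(-3) + (⅑)*(-17)) - 669 = -374*(-1/288 - ⅓ - 17/9) - 669 = -374*(-641/288) - 669 = 119867/144 - 669 = 23531/144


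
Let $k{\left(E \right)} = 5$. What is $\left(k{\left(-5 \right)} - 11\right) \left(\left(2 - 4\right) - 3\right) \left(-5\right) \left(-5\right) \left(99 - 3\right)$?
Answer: $72000$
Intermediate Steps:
$\left(k{\left(-5 \right)} - 11\right) \left(\left(2 - 4\right) - 3\right) \left(-5\right) \left(-5\right) \left(99 - 3\right) = \left(5 - 11\right) \left(\left(2 - 4\right) - 3\right) \left(-5\right) \left(-5\right) \left(99 - 3\right) = - 6 \left(-2 - 3\right) \left(-5\right) \left(-5\right) \left(99 - 3\right) = - 6 \left(-5\right) \left(-5\right) \left(-5\right) 96 = - 6 \cdot 25 \left(-5\right) 96 = \left(-6\right) \left(-125\right) 96 = 750 \cdot 96 = 72000$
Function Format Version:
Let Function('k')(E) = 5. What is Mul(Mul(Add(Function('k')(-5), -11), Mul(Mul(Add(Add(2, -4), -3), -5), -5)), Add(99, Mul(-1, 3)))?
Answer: 72000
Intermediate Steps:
Mul(Mul(Add(Function('k')(-5), -11), Mul(Mul(Add(Add(2, -4), -3), -5), -5)), Add(99, Mul(-1, 3))) = Mul(Mul(Add(5, -11), Mul(Mul(Add(Add(2, -4), -3), -5), -5)), Add(99, Mul(-1, 3))) = Mul(Mul(-6, Mul(Mul(Add(-2, -3), -5), -5)), Add(99, -3)) = Mul(Mul(-6, Mul(Mul(-5, -5), -5)), 96) = Mul(Mul(-6, Mul(25, -5)), 96) = Mul(Mul(-6, -125), 96) = Mul(750, 96) = 72000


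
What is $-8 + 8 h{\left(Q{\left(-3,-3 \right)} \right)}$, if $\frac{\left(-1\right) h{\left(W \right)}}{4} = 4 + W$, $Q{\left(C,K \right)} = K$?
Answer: $-40$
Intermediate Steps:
$h{\left(W \right)} = -16 - 4 W$ ($h{\left(W \right)} = - 4 \left(4 + W\right) = -16 - 4 W$)
$-8 + 8 h{\left(Q{\left(-3,-3 \right)} \right)} = -8 + 8 \left(-16 - -12\right) = -8 + 8 \left(-16 + 12\right) = -8 + 8 \left(-4\right) = -8 - 32 = -40$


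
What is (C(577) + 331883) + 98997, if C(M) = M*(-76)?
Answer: 387028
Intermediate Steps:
C(M) = -76*M
(C(577) + 331883) + 98997 = (-76*577 + 331883) + 98997 = (-43852 + 331883) + 98997 = 288031 + 98997 = 387028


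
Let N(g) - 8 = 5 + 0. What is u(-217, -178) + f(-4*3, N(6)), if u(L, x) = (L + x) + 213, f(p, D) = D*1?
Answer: -169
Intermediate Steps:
N(g) = 13 (N(g) = 8 + (5 + 0) = 8 + 5 = 13)
f(p, D) = D
u(L, x) = 213 + L + x
u(-217, -178) + f(-4*3, N(6)) = (213 - 217 - 178) + 13 = -182 + 13 = -169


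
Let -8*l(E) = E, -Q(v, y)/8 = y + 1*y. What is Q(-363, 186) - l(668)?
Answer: -5785/2 ≈ -2892.5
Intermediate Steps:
Q(v, y) = -16*y (Q(v, y) = -8*(y + 1*y) = -8*(y + y) = -16*y)
l(E) = -E/8
Q(-363, 186) - l(668) = -16*186 - (-1)*668/8 = -2976 - 1*(-167/2) = -2976 + 167/2 = -5785/2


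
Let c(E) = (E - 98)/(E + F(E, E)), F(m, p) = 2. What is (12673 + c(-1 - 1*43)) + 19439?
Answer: 674423/21 ≈ 32115.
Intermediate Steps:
c(E) = (-98 + E)/(2 + E) (c(E) = (E - 98)/(E + 2) = (-98 + E)/(2 + E))
(12673 + c(-1 - 1*43)) + 19439 = (12673 + (-98 + (-1 - 1*43))/(2 + (-1 - 1*43))) + 19439 = (12673 + (-98 + (-1 - 43))/(2 + (-1 - 43))) + 19439 = (12673 + (-98 - 44)/(2 - 44)) + 19439 = (12673 - 142/(-42)) + 19439 = (12673 - 1/42*(-142)) + 19439 = (12673 + 71/21) + 19439 = 266204/21 + 19439 = 674423/21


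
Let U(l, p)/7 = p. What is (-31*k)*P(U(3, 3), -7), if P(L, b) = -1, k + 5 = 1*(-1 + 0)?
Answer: -186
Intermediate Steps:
k = -6 (k = -5 + 1*(-1 + 0) = -5 + 1*(-1) = -5 - 1 = -6)
U(l, p) = 7*p
(-31*k)*P(U(3, 3), -7) = -31*(-6)*(-1) = 186*(-1) = -186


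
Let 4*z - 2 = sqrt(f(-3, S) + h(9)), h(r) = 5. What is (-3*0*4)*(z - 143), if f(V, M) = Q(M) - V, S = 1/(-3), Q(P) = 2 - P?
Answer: 0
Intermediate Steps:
S = -1/3 ≈ -0.33333
f(V, M) = 2 - M - V (f(V, M) = (2 - M) - V = 2 - M - V)
z = 1/2 + sqrt(93)/12 (z = 1/2 + sqrt((2 - 1*(-1/3) - 1*(-3)) + 5)/4 = 1/2 + sqrt((2 + 1/3 + 3) + 5)/4 = 1/2 + sqrt(16/3 + 5)/4 = 1/2 + sqrt(31/3)/4 = 1/2 + (sqrt(93)/3)/4 = 1/2 + sqrt(93)/12 ≈ 1.3036)
(-3*0*4)*(z - 143) = (-3*0*4)*((1/2 + sqrt(93)/12) - 143) = (0*4)*(-285/2 + sqrt(93)/12) = 0*(-285/2 + sqrt(93)/12) = 0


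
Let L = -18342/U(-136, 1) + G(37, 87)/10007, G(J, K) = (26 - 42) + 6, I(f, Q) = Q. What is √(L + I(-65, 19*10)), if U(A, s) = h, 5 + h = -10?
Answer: √3536944028930/50035 ≈ 37.587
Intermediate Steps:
h = -15 (h = -5 - 10 = -15)
G(J, K) = -10 (G(J, K) = -16 + 6 = -10)
U(A, s) = -15
L = 61182748/50035 (L = -18342/(-15) - 10/10007 = -18342*(-1/15) - 10*1/10007 = 6114/5 - 10/10007 = 61182748/50035 ≈ 1222.8)
√(L + I(-65, 19*10)) = √(61182748/50035 + 19*10) = √(61182748/50035 + 190) = √(70689398/50035) = √3536944028930/50035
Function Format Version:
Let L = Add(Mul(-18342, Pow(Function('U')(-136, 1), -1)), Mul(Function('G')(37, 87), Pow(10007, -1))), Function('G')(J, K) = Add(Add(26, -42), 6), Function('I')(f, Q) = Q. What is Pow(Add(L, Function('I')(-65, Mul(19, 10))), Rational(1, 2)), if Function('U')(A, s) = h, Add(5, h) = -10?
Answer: Mul(Rational(1, 50035), Pow(3536944028930, Rational(1, 2))) ≈ 37.587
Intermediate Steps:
h = -15 (h = Add(-5, -10) = -15)
Function('G')(J, K) = -10 (Function('G')(J, K) = Add(-16, 6) = -10)
Function('U')(A, s) = -15
L = Rational(61182748, 50035) (L = Add(Mul(-18342, Pow(-15, -1)), Mul(-10, Pow(10007, -1))) = Add(Mul(-18342, Rational(-1, 15)), Mul(-10, Rational(1, 10007))) = Add(Rational(6114, 5), Rational(-10, 10007)) = Rational(61182748, 50035) ≈ 1222.8)
Pow(Add(L, Function('I')(-65, Mul(19, 10))), Rational(1, 2)) = Pow(Add(Rational(61182748, 50035), Mul(19, 10)), Rational(1, 2)) = Pow(Add(Rational(61182748, 50035), 190), Rational(1, 2)) = Pow(Rational(70689398, 50035), Rational(1, 2)) = Mul(Rational(1, 50035), Pow(3536944028930, Rational(1, 2)))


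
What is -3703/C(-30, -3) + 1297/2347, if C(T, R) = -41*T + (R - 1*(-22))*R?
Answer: -311720/119697 ≈ -2.6042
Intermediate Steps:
C(T, R) = -41*T + R*(22 + R) (C(T, R) = -41*T + (R + 22)*R = -41*T + (22 + R)*R = -41*T + R*(22 + R))
-3703/C(-30, -3) + 1297/2347 = -3703/((-3)² - 41*(-30) + 22*(-3)) + 1297/2347 = -3703/(9 + 1230 - 66) + 1297*(1/2347) = -3703/1173 + 1297/2347 = -3703*1/1173 + 1297/2347 = -161/51 + 1297/2347 = -311720/119697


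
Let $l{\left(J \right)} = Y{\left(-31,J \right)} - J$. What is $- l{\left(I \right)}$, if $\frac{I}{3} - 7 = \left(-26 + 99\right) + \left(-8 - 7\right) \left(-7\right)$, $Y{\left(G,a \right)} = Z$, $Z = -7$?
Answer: $562$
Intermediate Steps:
$Y{\left(G,a \right)} = -7$
$I = 555$ ($I = 21 + 3 \left(\left(-26 + 99\right) + \left(-8 - 7\right) \left(-7\right)\right) = 21 + 3 \left(73 - -105\right) = 21 + 3 \left(73 + 105\right) = 21 + 3 \cdot 178 = 21 + 534 = 555$)
$l{\left(J \right)} = -7 - J$
$- l{\left(I \right)} = - (-7 - 555) = \left(-1\right) \left(-562\right) = 562$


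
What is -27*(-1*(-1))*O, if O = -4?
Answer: 108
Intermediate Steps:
-27*(-1*(-1))*O = -27*(-1*(-1))*(-4) = -27*(-4) = 108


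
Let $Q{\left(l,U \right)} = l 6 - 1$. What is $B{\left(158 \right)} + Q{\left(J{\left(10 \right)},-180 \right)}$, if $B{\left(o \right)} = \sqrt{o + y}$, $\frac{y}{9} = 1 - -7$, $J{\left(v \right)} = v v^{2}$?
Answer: $5999 + \sqrt{230} \approx 6014.2$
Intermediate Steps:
$J{\left(v \right)} = v^{3}$
$Q{\left(l,U \right)} = -1 + 6 l$ ($Q{\left(l,U \right)} = 6 l - 1 = -1 + 6 l$)
$y = 72$ ($y = 9 \left(1 - -7\right) = 9 \left(1 + 7\right) = 9 \cdot 8 = 72$)
$B{\left(o \right)} = \sqrt{72 + o}$ ($B{\left(o \right)} = \sqrt{o + 72} = \sqrt{72 + o}$)
$B{\left(158 \right)} + Q{\left(J{\left(10 \right)},-180 \right)} = \sqrt{72 + 158} - \left(1 - 6 \cdot 10^{3}\right) = \sqrt{230} + \left(-1 + 6 \cdot 1000\right) = \sqrt{230} + \left(-1 + 6000\right) = \sqrt{230} + 5999 = 5999 + \sqrt{230}$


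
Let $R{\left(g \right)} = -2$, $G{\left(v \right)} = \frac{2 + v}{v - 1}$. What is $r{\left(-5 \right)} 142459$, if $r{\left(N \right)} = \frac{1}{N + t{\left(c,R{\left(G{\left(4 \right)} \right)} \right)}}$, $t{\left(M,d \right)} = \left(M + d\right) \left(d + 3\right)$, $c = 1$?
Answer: $- \frac{142459}{6} \approx -23743.0$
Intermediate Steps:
$G{\left(v \right)} = \frac{2 + v}{-1 + v}$
$t{\left(M,d \right)} = \left(3 + d\right) \left(M + d\right)$ ($t{\left(M,d \right)} = \left(M + d\right) \left(3 + d\right) = \left(3 + d\right) \left(M + d\right)$)
$r{\left(N \right)} = \frac{1}{-1 + N}$ ($r{\left(N \right)} = \frac{1}{N + \left(\left(-2\right)^{2} + 3 \cdot 1 + 3 \left(-2\right) + 1 \left(-2\right)\right)} = \frac{1}{N + \left(4 + 3 - 6 - 2\right)} = \frac{1}{N - 1} = \frac{1}{-1 + N}$)
$r{\left(-5 \right)} 142459 = \frac{1}{-1 - 5} \cdot 142459 = \frac{1}{-6} \cdot 142459 = \left(- \frac{1}{6}\right) 142459 = - \frac{142459}{6}$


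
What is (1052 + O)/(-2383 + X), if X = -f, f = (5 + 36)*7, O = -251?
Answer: -3/10 ≈ -0.30000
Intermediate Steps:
f = 287 (f = 41*7 = 287)
X = -287 (X = -1*287 = -287)
(1052 + O)/(-2383 + X) = (1052 - 251)/(-2383 - 287) = 801/(-2670) = 801*(-1/2670) = -3/10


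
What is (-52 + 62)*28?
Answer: 280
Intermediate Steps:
(-52 + 62)*28 = 10*28 = 280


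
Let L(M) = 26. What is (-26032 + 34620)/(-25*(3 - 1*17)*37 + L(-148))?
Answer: 2147/3244 ≈ 0.66184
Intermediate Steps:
(-26032 + 34620)/(-25*(3 - 1*17)*37 + L(-148)) = (-26032 + 34620)/(-25*(3 - 1*17)*37 + 26) = 8588/(-25*(3 - 17)*37 + 26) = 8588/(-25*(-14)*37 + 26) = 8588/(350*37 + 26) = 8588/(12950 + 26) = 8588/12976 = 8588*(1/12976) = 2147/3244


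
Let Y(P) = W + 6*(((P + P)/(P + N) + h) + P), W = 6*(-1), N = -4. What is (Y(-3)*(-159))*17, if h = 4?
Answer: -97308/7 ≈ -13901.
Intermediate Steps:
W = -6
Y(P) = 18 + 6*P + 12*P/(-4 + P) (Y(P) = -6 + 6*(((P + P)/(P - 4) + 4) + P) = -6 + 6*(((2*P)/(-4 + P) + 4) + P) = -6 + 6*((2*P/(-4 + P) + 4) + P) = -6 + 6*((4 + 2*P/(-4 + P)) + P) = -6 + 6*(4 + P + 2*P/(-4 + P)) = -6 + (24 + 6*P + 12*P/(-4 + P)) = 18 + 6*P + 12*P/(-4 + P))
(Y(-3)*(-159))*17 = ((6*(-12 - 3 + (-3)²)/(-4 - 3))*(-159))*17 = ((6*(-12 - 3 + 9)/(-7))*(-159))*17 = ((6*(-⅐)*(-6))*(-159))*17 = ((36/7)*(-159))*17 = -5724/7*17 = -97308/7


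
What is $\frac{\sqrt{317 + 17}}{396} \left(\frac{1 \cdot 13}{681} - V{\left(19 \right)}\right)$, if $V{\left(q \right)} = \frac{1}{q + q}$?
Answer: $- \frac{17 \sqrt{334}}{931608} \approx -0.00033349$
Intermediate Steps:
$V{\left(q \right)} = \frac{1}{2 q}$
$\frac{\sqrt{317 + 17}}{396} \left(\frac{1 \cdot 13}{681} - V{\left(19 \right)}\right) = \frac{\sqrt{317 + 17}}{396} \left(\frac{1 \cdot 13}{681} - \frac{1}{2 \cdot 19}\right) = \sqrt{334} \cdot \frac{1}{396} \left(13 \cdot \frac{1}{681} - \frac{1}{2} \cdot \frac{1}{19}\right) = \frac{\sqrt{334}}{396} \left(\frac{13}{681} - \frac{1}{38}\right) = \frac{\sqrt{334}}{396} \left(- \frac{187}{25878}\right) = - \frac{17 \sqrt{334}}{931608}$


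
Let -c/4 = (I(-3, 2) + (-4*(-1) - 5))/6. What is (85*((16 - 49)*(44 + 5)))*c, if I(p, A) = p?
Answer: -366520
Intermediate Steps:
c = 8/3 (c = -4*(-3 + (-4*(-1) - 5))/6 = -2*(-3 + (4 - 5))/3 = -2*(-3 - 1)/3 = -2*(-4)/3 = -4*(-⅔) = 8/3 ≈ 2.6667)
(85*((16 - 49)*(44 + 5)))*c = (85*((16 - 49)*(44 + 5)))*(8/3) = (85*(-33*49))*(8/3) = (85*(-1617))*(8/3) = -137445*8/3 = -366520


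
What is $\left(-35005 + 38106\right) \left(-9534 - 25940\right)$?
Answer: $-110004874$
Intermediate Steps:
$\left(-35005 + 38106\right) \left(-9534 - 25940\right) = 3101 \left(-35474\right) = -110004874$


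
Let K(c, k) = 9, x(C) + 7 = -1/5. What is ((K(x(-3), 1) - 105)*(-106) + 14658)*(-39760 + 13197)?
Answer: -659665542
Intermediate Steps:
x(C) = -36/5 (x(C) = -7 - 1/5 = -36/5)
((K(x(-3), 1) - 105)*(-106) + 14658)*(-39760 + 13197) = ((9 - 105)*(-106) + 14658)*(-39760 + 13197) = (-96*(-106) + 14658)*(-26563) = (10176 + 14658)*(-26563) = 24834*(-26563) = -659665542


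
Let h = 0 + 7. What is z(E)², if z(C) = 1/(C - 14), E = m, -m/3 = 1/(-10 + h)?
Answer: 1/169 ≈ 0.0059172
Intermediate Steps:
h = 7
m = 1 (m = -3/(-10 + 7) = -3/(-3) = -3*(-⅓) = 1)
E = 1
z(C) = 1/(-14 + C)
z(E)² = (1/(-14 + 1))² = (1/(-13))² = (-1/13)² = 1/169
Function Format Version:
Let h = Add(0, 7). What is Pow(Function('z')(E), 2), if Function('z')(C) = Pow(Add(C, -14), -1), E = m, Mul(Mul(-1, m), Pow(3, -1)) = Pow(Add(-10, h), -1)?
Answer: Rational(1, 169) ≈ 0.0059172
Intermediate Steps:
h = 7
m = 1 (m = Mul(-3, Pow(Add(-10, 7), -1)) = Mul(-3, Pow(-3, -1)) = Mul(-3, Rational(-1, 3)) = 1)
E = 1
Function('z')(C) = Pow(Add(-14, C), -1)
Pow(Function('z')(E), 2) = Pow(Pow(Add(-14, 1), -1), 2) = Pow(Pow(-13, -1), 2) = Pow(Rational(-1, 13), 2) = Rational(1, 169)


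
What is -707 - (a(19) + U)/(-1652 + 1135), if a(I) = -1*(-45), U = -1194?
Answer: -366668/517 ≈ -709.22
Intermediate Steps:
a(I) = 45
-707 - (a(19) + U)/(-1652 + 1135) = -707 - (45 - 1194)/(-1652 + 1135) = -707 - (-1149)/(-517) = -707 - (-1149)*(-1)/517 = -707 - 1*1149/517 = -707 - 1149/517 = -366668/517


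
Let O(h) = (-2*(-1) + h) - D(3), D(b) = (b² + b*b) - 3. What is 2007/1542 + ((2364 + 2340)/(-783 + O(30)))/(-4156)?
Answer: 266522085/204539618 ≈ 1.3030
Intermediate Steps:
D(b) = -3 + 2*b² (D(b) = (b² + b²) - 3 = 2*b² - 3 = -3 + 2*b²)
O(h) = -13 + h (O(h) = (-2*(-1) + h) - (-3 + 2*3²) = (2 + h) - (-3 + 2*9) = (2 + h) - (-3 + 18) = (2 + h) - 1*15 = (2 + h) - 15 = -13 + h)
2007/1542 + ((2364 + 2340)/(-783 + O(30)))/(-4156) = 2007/1542 + ((2364 + 2340)/(-783 + (-13 + 30)))/(-4156) = 2007*(1/1542) + (4704/(-783 + 17))*(-1/4156) = 669/514 + (4704/(-766))*(-1/4156) = 669/514 + (4704*(-1/766))*(-1/4156) = 669/514 - 2352/383*(-1/4156) = 669/514 + 588/397937 = 266522085/204539618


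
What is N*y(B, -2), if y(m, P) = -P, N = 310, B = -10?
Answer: 620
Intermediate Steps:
N*y(B, -2) = 310*(-1*(-2)) = 310*2 = 620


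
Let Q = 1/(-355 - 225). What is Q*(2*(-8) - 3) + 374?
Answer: 216939/580 ≈ 374.03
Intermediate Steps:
Q = -1/580 (Q = 1/(-580) = -1/580 ≈ -0.0017241)
Q*(2*(-8) - 3) + 374 = -(2*(-8) - 3)/580 + 374 = -(-16 - 3)/580 + 374 = -1/580*(-19) + 374 = 19/580 + 374 = 216939/580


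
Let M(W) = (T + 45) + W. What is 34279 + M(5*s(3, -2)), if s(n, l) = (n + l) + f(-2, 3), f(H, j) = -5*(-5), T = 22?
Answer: 34476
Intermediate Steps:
f(H, j) = 25
s(n, l) = 25 + l + n (s(n, l) = (n + l) + 25 = (l + n) + 25 = 25 + l + n)
M(W) = 67 + W (M(W) = (22 + 45) + W = 67 + W)
34279 + M(5*s(3, -2)) = 34279 + (67 + 5*(25 - 2 + 3)) = 34279 + (67 + 5*26) = 34279 + (67 + 130) = 34279 + 197 = 34476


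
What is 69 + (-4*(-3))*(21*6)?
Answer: 1581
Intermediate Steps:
69 + (-4*(-3))*(21*6) = 69 + 12*126 = 69 + 1512 = 1581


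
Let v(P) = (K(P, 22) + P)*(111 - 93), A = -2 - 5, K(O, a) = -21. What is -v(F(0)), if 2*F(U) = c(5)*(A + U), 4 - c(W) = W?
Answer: 315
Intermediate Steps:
c(W) = 4 - W
A = -7
F(U) = 7/2 - U/2 (F(U) = ((4 - 1*5)*(-7 + U))/2 = ((4 - 5)*(-7 + U))/2 = (-(-7 + U))/2 = (7 - U)/2 = 7/2 - U/2)
v(P) = -378 + 18*P (v(P) = (-21 + P)*(111 - 93) = (-21 + P)*18 = -378 + 18*P)
-v(F(0)) = -(-378 + 18*(7/2 - ½*0)) = -(-378 + 18*(7/2 + 0)) = -(-378 + 18*(7/2)) = -(-378 + 63) = -1*(-315) = 315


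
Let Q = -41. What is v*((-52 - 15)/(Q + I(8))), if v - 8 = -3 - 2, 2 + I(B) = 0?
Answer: 201/43 ≈ 4.6744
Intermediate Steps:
I(B) = -2 (I(B) = -2 + 0 = -2)
v = 3 (v = 8 + (-3 - 2) = 8 - 5 = 3)
v*((-52 - 15)/(Q + I(8))) = 3*((-52 - 15)/(-41 - 2)) = 3*(-67/(-43)) = 3*(-67*(-1/43)) = 3*(67/43) = 201/43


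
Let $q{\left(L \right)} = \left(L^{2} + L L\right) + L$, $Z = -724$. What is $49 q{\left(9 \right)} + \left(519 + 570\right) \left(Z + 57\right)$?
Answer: $-717984$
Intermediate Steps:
$q{\left(L \right)} = L + 2 L^{2}$ ($q{\left(L \right)} = \left(L^{2} + L^{2}\right) + L = 2 L^{2} + L = L + 2 L^{2}$)
$49 q{\left(9 \right)} + \left(519 + 570\right) \left(Z + 57\right) = 49 \cdot 9 \left(1 + 2 \cdot 9\right) + \left(519 + 570\right) \left(-724 + 57\right) = 49 \cdot 9 \left(1 + 18\right) + 1089 \left(-667\right) = 49 \cdot 9 \cdot 19 - 726363 = 49 \cdot 171 - 726363 = 8379 - 726363 = -717984$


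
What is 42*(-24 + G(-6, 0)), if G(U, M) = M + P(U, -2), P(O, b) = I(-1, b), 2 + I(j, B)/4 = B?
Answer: -1680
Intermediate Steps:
I(j, B) = -8 + 4*B
P(O, b) = -8 + 4*b
G(U, M) = -16 + M (G(U, M) = M + (-8 + 4*(-2)) = M + (-8 - 8) = M - 16 = -16 + M)
42*(-24 + G(-6, 0)) = 42*(-24 + (-16 + 0)) = 42*(-24 - 16) = 42*(-40) = -1680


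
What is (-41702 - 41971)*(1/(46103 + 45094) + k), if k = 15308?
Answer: -12979018065069/10133 ≈ -1.2809e+9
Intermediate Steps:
(-41702 - 41971)*(1/(46103 + 45094) + k) = (-41702 - 41971)*(1/(46103 + 45094) + 15308) = -83673*(1/91197 + 15308) = -83673*1396043677/91197 = -12979018065069/10133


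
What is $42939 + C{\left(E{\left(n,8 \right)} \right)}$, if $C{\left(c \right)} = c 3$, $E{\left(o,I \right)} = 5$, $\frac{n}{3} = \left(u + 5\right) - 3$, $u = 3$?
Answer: $42954$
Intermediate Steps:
$n = 15$ ($n = 3 \left(\left(3 + 5\right) - 3\right) = 3 \left(8 - 3\right) = 3 \cdot 5 = 15$)
$C{\left(c \right)} = 3 c$
$42939 + C{\left(E{\left(n,8 \right)} \right)} = 42939 + 3 \cdot 5 = 42939 + 15 = 42954$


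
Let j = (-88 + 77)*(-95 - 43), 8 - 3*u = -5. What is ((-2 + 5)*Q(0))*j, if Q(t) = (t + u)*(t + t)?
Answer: 0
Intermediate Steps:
u = 13/3 (u = 8/3 - ⅓*(-5) = 8/3 + 5/3 = 13/3 ≈ 4.3333)
Q(t) = 2*t*(13/3 + t) (Q(t) = (t + 13/3)*(t + t) = (13/3 + t)*(2*t) = 2*t*(13/3 + t))
j = 1518 (j = -11*(-138) = 1518)
((-2 + 5)*Q(0))*j = ((-2 + 5)*((⅔)*0*(13 + 3*0)))*1518 = (3*((⅔)*0*(13 + 0)))*1518 = (3*((⅔)*0*13))*1518 = (3*0)*1518 = 0*1518 = 0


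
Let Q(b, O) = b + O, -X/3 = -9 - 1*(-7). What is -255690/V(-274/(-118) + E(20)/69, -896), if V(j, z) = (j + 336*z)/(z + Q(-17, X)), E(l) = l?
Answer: -944108988930/1225588343 ≈ -770.33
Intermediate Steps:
X = 6 (X = -3*(-9 - 1*(-7)) = -3*(-9 + 7) = -3*(-2) = 6)
Q(b, O) = O + b
V(j, z) = (j + 336*z)/(-11 + z) (V(j, z) = (j + 336*z)/(z + (6 - 17)) = (j + 336*z)/(z - 11) = (j + 336*z)/(-11 + z))
-255690/V(-274/(-118) + E(20)/69, -896) = -255690*(-11 - 896)/((-274/(-118) + 20/69) + 336*(-896)) = -255690*(-907/((-274*(-1/118) + 20*(1/69)) - 301056)) = -255690*(-907/((137/59 + 20/69) - 301056)) = -255690*(-907/(10633/4071 - 301056)) = -255690/((-1/907*(-1225588343/4071))) = -255690/1225588343/3692397 = -255690*3692397/1225588343 = -944108988930/1225588343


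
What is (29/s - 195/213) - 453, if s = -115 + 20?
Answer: -3063719/6745 ≈ -454.22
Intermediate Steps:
s = -95
(29/s - 195/213) - 453 = (29/(-95) - 195/213) - 453 = (29*(-1/95) - 195*1/213) - 453 = (-29/95 - 65/71) - 453 = -8234/6745 - 453 = -3063719/6745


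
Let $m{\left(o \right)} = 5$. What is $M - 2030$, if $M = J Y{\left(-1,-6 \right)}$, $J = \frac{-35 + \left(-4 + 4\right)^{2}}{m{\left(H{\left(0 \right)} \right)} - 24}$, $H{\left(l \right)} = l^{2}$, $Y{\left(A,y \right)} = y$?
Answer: $- \frac{38780}{19} \approx -2041.1$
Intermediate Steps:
$J = \frac{35}{19}$ ($J = \frac{-35 + \left(-4 + 4\right)^{2}}{5 - 24} = \frac{-35 + 0^{2}}{-19} = \left(-35 + 0\right) \left(- \frac{1}{19}\right) = \left(-35\right) \left(- \frac{1}{19}\right) = \frac{35}{19} \approx 1.8421$)
$M = - \frac{210}{19}$ ($M = \frac{35}{19} \left(-6\right) = - \frac{210}{19} \approx -11.053$)
$M - 2030 = - \frac{210}{19} - 2030 = - \frac{38780}{19}$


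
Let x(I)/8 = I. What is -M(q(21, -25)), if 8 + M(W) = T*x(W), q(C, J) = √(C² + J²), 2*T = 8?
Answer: 8 - 32*√1066 ≈ -1036.8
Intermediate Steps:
T = 4 (T = (½)*8 = 4)
x(I) = 8*I
M(W) = -8 + 32*W (M(W) = -8 + 4*(8*W) = -8 + 32*W)
-M(q(21, -25)) = -(-8 + 32*√(21² + (-25)²)) = -(-8 + 32*√(441 + 625)) = -(-8 + 32*√1066) = 8 - 32*√1066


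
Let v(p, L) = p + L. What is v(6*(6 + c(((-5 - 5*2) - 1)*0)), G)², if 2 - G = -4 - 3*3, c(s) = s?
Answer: 2601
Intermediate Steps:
G = 15 (G = 2 - (-4 - 3*3) = 2 - (-4 - 9) = 2 - 1*(-13) = 2 + 13 = 15)
v(p, L) = L + p
v(6*(6 + c(((-5 - 5*2) - 1)*0)), G)² = (15 + 6*(6 + ((-5 - 5*2) - 1)*0))² = (15 + 6*(6 + ((-5 - 10) - 1)*0))² = (15 + 6*(6 + (-15 - 1)*0))² = (15 + 6*(6 - 16*0))² = (15 + 6*(6 + 0))² = (15 + 6*6)² = (15 + 36)² = 51² = 2601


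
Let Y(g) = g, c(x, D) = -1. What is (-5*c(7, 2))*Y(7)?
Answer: 35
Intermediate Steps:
(-5*c(7, 2))*Y(7) = -5*(-1)*7 = 5*7 = 35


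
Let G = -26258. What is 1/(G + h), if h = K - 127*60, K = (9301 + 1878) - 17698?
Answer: -1/40397 ≈ -2.4754e-5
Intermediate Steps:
K = -6519 (K = 11179 - 17698 = -6519)
h = -14139 (h = -6519 - 127*60 = -6519 - 1*7620 = -6519 - 7620 = -14139)
1/(G + h) = 1/(-26258 - 14139) = 1/(-40397) = -1/40397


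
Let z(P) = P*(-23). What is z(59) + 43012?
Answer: 41655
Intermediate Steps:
z(P) = -23*P
z(59) + 43012 = -23*59 + 43012 = -1357 + 43012 = 41655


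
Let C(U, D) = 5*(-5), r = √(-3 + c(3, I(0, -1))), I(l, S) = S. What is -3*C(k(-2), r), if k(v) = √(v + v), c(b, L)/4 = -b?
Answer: 75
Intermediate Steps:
c(b, L) = -4*b (c(b, L) = 4*(-b) = -4*b)
r = I*√15 (r = √(-3 - 4*3) = √(-3 - 12) = √(-15) = I*√15 ≈ 3.873*I)
k(v) = √2*√v (k(v) = √(2*v) = √2*√v)
C(U, D) = -25
-3*C(k(-2), r) = -3*(-25) = 75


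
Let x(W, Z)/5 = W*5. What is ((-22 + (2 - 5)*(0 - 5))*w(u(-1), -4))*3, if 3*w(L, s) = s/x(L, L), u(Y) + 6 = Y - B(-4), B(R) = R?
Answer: -28/75 ≈ -0.37333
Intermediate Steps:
x(W, Z) = 25*W (x(W, Z) = 5*(W*5) = 5*(5*W) = 25*W)
u(Y) = -2 + Y (u(Y) = -6 + (Y - 1*(-4)) = -6 + (Y + 4) = -6 + (4 + Y) = -2 + Y)
w(L, s) = s/(75*L) (w(L, s) = (s/((25*L)))/3 = (s*(1/(25*L)))/3 = (s/(25*L))/3 = s/(75*L))
((-22 + (2 - 5)*(0 - 5))*w(u(-1), -4))*3 = ((-22 + (2 - 5)*(0 - 5))*((1/75)*(-4)/(-2 - 1)))*3 = ((-22 - 3*(-5))*((1/75)*(-4)/(-3)))*3 = ((-22 + 15)*((1/75)*(-4)*(-⅓)))*3 = -7*4/225*3 = -28/225*3 = -28/75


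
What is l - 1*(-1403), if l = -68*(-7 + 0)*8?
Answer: 5211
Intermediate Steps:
l = 3808 (l = -(-476)*8 = -68*(-56) = 3808)
l - 1*(-1403) = 3808 - 1*(-1403) = 3808 + 1403 = 5211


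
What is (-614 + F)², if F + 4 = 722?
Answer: 10816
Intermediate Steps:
F = 718 (F = -4 + 722 = 718)
(-614 + F)² = (-614 + 718)² = 104² = 10816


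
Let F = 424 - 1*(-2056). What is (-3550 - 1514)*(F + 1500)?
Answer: -20154720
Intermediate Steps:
F = 2480 (F = 424 + 2056 = 2480)
(-3550 - 1514)*(F + 1500) = (-3550 - 1514)*(2480 + 1500) = -5064*3980 = -20154720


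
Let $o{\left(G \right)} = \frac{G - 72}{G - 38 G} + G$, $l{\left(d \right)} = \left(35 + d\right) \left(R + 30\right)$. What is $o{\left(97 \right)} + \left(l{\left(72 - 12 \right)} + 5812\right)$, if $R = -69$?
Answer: $\frac{7910131}{3589} \approx 2204.0$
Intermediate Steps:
$l{\left(d \right)} = -1365 - 39 d$ ($l{\left(d \right)} = \left(35 + d\right) \left(-69 + 30\right) = \left(35 + d\right) \left(-39\right) = -1365 - 39 d$)
$o{\left(G \right)} = G - \frac{-72 + G}{37 G}$ ($o{\left(G \right)} = \frac{-72 + G}{\left(-37\right) G} + G = \left(-72 + G\right) \left(- \frac{1}{37 G}\right) + G = - \frac{-72 + G}{37 G} + G = G - \frac{-72 + G}{37 G}$)
$o{\left(97 \right)} + \left(l{\left(72 - 12 \right)} + 5812\right) = \left(- \frac{1}{37} + 97 + \frac{72}{37 \cdot 97}\right) + \left(\left(-1365 - 39 \left(72 - 12\right)\right) + 5812\right) = \left(- \frac{1}{37} + 97 + \frac{72}{37} \cdot \frac{1}{97}\right) + \left(\left(-1365 - 39 \left(72 - 12\right)\right) + 5812\right) = \left(- \frac{1}{37} + 97 + \frac{72}{3589}\right) + \left(\left(-1365 - 2340\right) + 5812\right) = \frac{348108}{3589} + \left(\left(-1365 - 2340\right) + 5812\right) = \frac{348108}{3589} + \left(-3705 + 5812\right) = \frac{348108}{3589} + 2107 = \frac{7910131}{3589}$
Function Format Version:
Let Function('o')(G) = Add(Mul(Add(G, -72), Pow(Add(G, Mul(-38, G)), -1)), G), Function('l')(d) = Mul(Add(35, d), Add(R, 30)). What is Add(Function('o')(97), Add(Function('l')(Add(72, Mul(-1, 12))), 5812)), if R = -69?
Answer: Rational(7910131, 3589) ≈ 2204.0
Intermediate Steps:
Function('l')(d) = Add(-1365, Mul(-39, d)) (Function('l')(d) = Mul(Add(35, d), Add(-69, 30)) = Mul(Add(35, d), -39) = Add(-1365, Mul(-39, d)))
Function('o')(G) = Add(G, Mul(Rational(-1, 37), Pow(G, -1), Add(-72, G))) (Function('o')(G) = Add(Mul(Add(-72, G), Pow(Mul(-37, G), -1)), G) = Add(Mul(Add(-72, G), Mul(Rational(-1, 37), Pow(G, -1))), G) = Add(Mul(Rational(-1, 37), Pow(G, -1), Add(-72, G)), G) = Add(G, Mul(Rational(-1, 37), Pow(G, -1), Add(-72, G))))
Add(Function('o')(97), Add(Function('l')(Add(72, Mul(-1, 12))), 5812)) = Add(Add(Rational(-1, 37), 97, Mul(Rational(72, 37), Pow(97, -1))), Add(Add(-1365, Mul(-39, Add(72, Mul(-1, 12)))), 5812)) = Add(Add(Rational(-1, 37), 97, Mul(Rational(72, 37), Rational(1, 97))), Add(Add(-1365, Mul(-39, Add(72, -12))), 5812)) = Add(Add(Rational(-1, 37), 97, Rational(72, 3589)), Add(Add(-1365, Mul(-39, 60)), 5812)) = Add(Rational(348108, 3589), Add(Add(-1365, -2340), 5812)) = Add(Rational(348108, 3589), Add(-3705, 5812)) = Add(Rational(348108, 3589), 2107) = Rational(7910131, 3589)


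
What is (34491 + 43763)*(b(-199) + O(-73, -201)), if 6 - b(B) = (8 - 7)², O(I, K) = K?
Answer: -15337784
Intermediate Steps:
b(B) = 5 (b(B) = 6 - (8 - 7)² = 6 - 1*1² = 6 - 1*1 = 6 - 1 = 5)
(34491 + 43763)*(b(-199) + O(-73, -201)) = (34491 + 43763)*(5 - 201) = 78254*(-196) = -15337784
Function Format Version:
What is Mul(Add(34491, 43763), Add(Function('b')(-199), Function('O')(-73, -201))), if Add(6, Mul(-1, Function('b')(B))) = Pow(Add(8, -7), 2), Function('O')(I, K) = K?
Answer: -15337784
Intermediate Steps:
Function('b')(B) = 5 (Function('b')(B) = Add(6, Mul(-1, Pow(Add(8, -7), 2))) = Add(6, Mul(-1, Pow(1, 2))) = Add(6, Mul(-1, 1)) = Add(6, -1) = 5)
Mul(Add(34491, 43763), Add(Function('b')(-199), Function('O')(-73, -201))) = Mul(Add(34491, 43763), Add(5, -201)) = Mul(78254, -196) = -15337784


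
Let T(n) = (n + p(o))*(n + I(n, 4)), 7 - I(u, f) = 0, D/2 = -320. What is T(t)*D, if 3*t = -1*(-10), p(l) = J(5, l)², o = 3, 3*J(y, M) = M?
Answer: -257920/9 ≈ -28658.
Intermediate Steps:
D = -640 (D = 2*(-320) = -640)
J(y, M) = M/3
I(u, f) = 7 (I(u, f) = 7 - 1*0 = 7 + 0 = 7)
p(l) = l²/9 (p(l) = (l/3)² = l²/9)
t = 10/3 (t = (-1*(-10))/3 = (⅓)*10 = 10/3 ≈ 3.3333)
T(n) = (1 + n)*(7 + n) (T(n) = (n + (⅑)*3²)*(n + 7) = (n + (⅑)*9)*(7 + n) = (n + 1)*(7 + n) = (1 + n)*(7 + n))
T(t)*D = (7 + (10/3)² + 8*(10/3))*(-640) = (7 + 100/9 + 80/3)*(-640) = (403/9)*(-640) = -257920/9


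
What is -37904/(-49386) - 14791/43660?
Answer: 462210157/1078096380 ≈ 0.42873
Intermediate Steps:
-37904/(-49386) - 14791/43660 = -37904*(-1/49386) - 14791*1/43660 = 18952/24693 - 14791/43660 = 462210157/1078096380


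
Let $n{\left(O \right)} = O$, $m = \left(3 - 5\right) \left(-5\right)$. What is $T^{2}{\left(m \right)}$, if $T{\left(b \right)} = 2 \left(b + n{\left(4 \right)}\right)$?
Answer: $784$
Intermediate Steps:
$m = 10$ ($m = \left(-2\right) \left(-5\right) = 10$)
$T{\left(b \right)} = 8 + 2 b$ ($T{\left(b \right)} = 2 \left(b + 4\right) = 2 \left(4 + b\right) = 8 + 2 b$)
$T^{2}{\left(m \right)} = \left(8 + 2 \cdot 10\right)^{2} = \left(8 + 20\right)^{2} = 28^{2} = 784$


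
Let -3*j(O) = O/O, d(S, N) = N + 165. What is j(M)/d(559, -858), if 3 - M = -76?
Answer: 1/2079 ≈ 0.00048100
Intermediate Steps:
M = 79 (M = 3 - 1*(-76) = 3 + 76 = 79)
d(S, N) = 165 + N
j(O) = -1/3 (j(O) = -O/(3*O) = -1/3*1 = -1/3)
j(M)/d(559, -858) = -1/(3*(165 - 858)) = -1/3/(-693) = -1/3*(-1/693) = 1/2079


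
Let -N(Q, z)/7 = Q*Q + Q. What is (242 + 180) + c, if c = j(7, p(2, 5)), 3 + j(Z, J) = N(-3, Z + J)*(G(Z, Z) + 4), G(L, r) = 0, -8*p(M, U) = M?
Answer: 251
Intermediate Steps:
p(M, U) = -M/8
N(Q, z) = -7*Q - 7*Q**2 (N(Q, z) = -7*(Q*Q + Q) = -7*(Q**2 + Q) = -7*(Q + Q**2) = -7*Q - 7*Q**2)
j(Z, J) = -171 (j(Z, J) = -3 + (-7*(-3)*(1 - 3))*(0 + 4) = -3 - 7*(-3)*(-2)*4 = -3 - 42*4 = -3 - 168 = -171)
c = -171
(242 + 180) + c = (242 + 180) - 171 = 422 - 171 = 251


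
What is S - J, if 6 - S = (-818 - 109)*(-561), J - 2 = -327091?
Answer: -192952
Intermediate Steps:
J = -327089 (J = 2 - 327091 = -327089)
S = -520041 (S = 6 - (-818 - 109)*(-561) = 6 - (-927)*(-561) = 6 - 1*520047 = 6 - 520047 = -520041)
S - J = -520041 - 1*(-327089) = -520041 + 327089 = -192952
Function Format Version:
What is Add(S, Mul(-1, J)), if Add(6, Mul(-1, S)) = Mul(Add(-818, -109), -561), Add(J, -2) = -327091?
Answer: -192952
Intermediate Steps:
J = -327089 (J = Add(2, -327091) = -327089)
S = -520041 (S = Add(6, Mul(-1, Mul(Add(-818, -109), -561))) = Add(6, Mul(-1, Mul(-927, -561))) = Add(6, Mul(-1, 520047)) = Add(6, -520047) = -520041)
Add(S, Mul(-1, J)) = Add(-520041, Mul(-1, -327089)) = Add(-520041, 327089) = -192952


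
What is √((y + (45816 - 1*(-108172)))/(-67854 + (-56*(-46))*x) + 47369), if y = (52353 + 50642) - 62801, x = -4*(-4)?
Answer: 2*√2100441661945/13319 ≈ 217.63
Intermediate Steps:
x = 16
y = 40194 (y = 102995 - 62801 = 40194)
√((y + (45816 - 1*(-108172)))/(-67854 + (-56*(-46))*x) + 47369) = √((40194 + (45816 - 1*(-108172)))/(-67854 - 56*(-46)*16) + 47369) = √((40194 + (45816 + 108172))/(-67854 + 2576*16) + 47369) = √((40194 + 153988)/(-67854 + 41216) + 47369) = √(194182/(-26638) + 47369) = √(194182*(-1/26638) + 47369) = √(-97091/13319 + 47369) = √(630810620/13319) = 2*√2100441661945/13319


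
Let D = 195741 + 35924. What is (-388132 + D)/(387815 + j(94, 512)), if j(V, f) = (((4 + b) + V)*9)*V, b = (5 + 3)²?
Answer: -156467/524867 ≈ -0.29811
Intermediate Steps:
D = 231665
b = 64 (b = 8² = 64)
j(V, f) = V*(612 + 9*V) (j(V, f) = (((4 + 64) + V)*9)*V = ((68 + V)*9)*V = (612 + 9*V)*V = V*(612 + 9*V))
(-388132 + D)/(387815 + j(94, 512)) = (-388132 + 231665)/(387815 + 9*94*(68 + 94)) = -156467/(387815 + 9*94*162) = -156467/(387815 + 137052) = -156467/524867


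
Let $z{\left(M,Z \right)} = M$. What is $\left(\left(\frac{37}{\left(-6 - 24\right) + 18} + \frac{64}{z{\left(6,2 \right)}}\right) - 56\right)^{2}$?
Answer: $\frac{337561}{144} \approx 2344.2$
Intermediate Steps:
$\left(\left(\frac{37}{\left(-6 - 24\right) + 18} + \frac{64}{z{\left(6,2 \right)}}\right) - 56\right)^{2} = \left(\left(\frac{37}{\left(-6 - 24\right) + 18} + \frac{64}{6}\right) - 56\right)^{2} = \left(\left(\frac{37}{-30 + 18} + 64 \cdot \frac{1}{6}\right) - 56\right)^{2} = \left(\left(\frac{37}{-12} + \frac{32}{3}\right) - 56\right)^{2} = \left(\left(37 \left(- \frac{1}{12}\right) + \frac{32}{3}\right) - 56\right)^{2} = \left(\left(- \frac{37}{12} + \frac{32}{3}\right) - 56\right)^{2} = \left(\frac{91}{12} - 56\right)^{2} = \left(- \frac{581}{12}\right)^{2} = \frac{337561}{144}$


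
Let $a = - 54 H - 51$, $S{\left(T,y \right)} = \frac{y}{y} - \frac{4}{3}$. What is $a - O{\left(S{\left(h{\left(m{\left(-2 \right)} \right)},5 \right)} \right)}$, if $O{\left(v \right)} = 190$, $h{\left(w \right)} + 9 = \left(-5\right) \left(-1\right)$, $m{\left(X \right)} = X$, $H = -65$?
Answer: $3269$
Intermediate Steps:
$h{\left(w \right)} = -4$ ($h{\left(w \right)} = -9 - -5 = -9 + 5 = -4$)
$S{\left(T,y \right)} = - \frac{1}{3}$ ($S{\left(T,y \right)} = 1 - \frac{4}{3} = - \frac{1}{3}$)
$a = 3459$ ($a = \left(-54\right) \left(-65\right) - 51 = 3510 - 51 = 3459$)
$a - O{\left(S{\left(h{\left(m{\left(-2 \right)} \right)},5 \right)} \right)} = 3459 - 190 = 3269$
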